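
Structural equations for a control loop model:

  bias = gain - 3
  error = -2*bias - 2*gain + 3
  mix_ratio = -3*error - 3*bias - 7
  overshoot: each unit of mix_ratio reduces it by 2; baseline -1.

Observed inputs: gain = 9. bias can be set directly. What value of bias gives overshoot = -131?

Intervening on bias fixes its value directly, overriding its dependence on gain.
Substituting into the error equation gives error = -2*bias - 15.
This gives mix_ratio = 3*bias + 38.
Substituting into the overshoot equation gives overshoot = -6*bias - 77.
Solve -6*bias - 77 = -131: bias = (-131 + 77) / -6 = 9.

bias = 9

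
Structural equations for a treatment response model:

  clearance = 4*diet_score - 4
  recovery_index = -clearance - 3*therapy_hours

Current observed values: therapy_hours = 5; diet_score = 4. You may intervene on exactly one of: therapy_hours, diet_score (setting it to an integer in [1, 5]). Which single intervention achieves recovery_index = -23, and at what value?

Intervening on therapy_hours: recovery_index = -3*therapy_hours - 12. Reaching -23 requires therapy_hours = 11/3, not an integer.
Intervening on diet_score: with other inputs at their observed values, recovery_index = -4*diet_score - 11. Solving for -23 gives diet_score = 3, within [1, 5].

set diet_score = 3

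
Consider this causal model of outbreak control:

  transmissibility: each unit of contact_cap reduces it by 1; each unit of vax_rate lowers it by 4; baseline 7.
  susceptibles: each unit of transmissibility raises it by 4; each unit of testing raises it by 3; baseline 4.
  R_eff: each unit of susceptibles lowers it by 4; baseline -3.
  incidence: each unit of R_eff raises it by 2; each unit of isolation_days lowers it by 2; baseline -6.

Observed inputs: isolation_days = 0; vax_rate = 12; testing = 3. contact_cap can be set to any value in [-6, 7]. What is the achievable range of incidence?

1004 to 1420

Substituting into the transmissibility equation gives transmissibility = -contact_cap - 41.
This gives susceptibles = -4*contact_cap - 151.
Substituting into the R_eff equation gives R_eff = 16*contact_cap + 601.
Substituting into the incidence equation gives incidence = 32*contact_cap + 1196.
Linear in contact_cap, so extremes are at the endpoints: contact_cap = -6 gives incidence = 1004; contact_cap = 7 gives incidence = 1420.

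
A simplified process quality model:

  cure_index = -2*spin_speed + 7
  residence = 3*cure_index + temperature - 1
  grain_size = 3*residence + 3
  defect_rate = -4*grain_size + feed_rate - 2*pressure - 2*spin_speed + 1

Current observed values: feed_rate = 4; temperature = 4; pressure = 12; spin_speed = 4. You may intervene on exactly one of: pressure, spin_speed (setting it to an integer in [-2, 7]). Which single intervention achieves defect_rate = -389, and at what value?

set spin_speed = -1

Intervening on pressure: defect_rate = -2*pressure - 15. Reaching -389 requires pressure = 187, outside [-2, 7].
Intervening on spin_speed: with other inputs at their observed values, defect_rate = 70*spin_speed - 319. Solving for -389 gives spin_speed = -1, within [-2, 7].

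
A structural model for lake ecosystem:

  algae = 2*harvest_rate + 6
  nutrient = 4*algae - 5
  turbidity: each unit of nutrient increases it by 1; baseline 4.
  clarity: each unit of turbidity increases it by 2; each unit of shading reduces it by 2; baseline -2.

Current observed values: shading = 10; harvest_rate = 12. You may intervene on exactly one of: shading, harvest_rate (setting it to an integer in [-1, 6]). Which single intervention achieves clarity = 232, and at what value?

Intervening on shading: with other inputs at their observed values, clarity = -2*shading + 236. Solving for 232 gives shading = 2, within [-1, 6].
Intervening on harvest_rate: clarity = 16*harvest_rate + 24. Reaching 232 requires harvest_rate = 13, outside [-1, 6].

set shading = 2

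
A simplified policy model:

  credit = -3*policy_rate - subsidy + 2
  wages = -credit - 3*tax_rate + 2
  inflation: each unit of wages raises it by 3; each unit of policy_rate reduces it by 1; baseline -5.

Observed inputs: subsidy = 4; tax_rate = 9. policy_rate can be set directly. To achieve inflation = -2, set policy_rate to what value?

Substituting into the credit equation gives credit = -3*policy_rate - 2.
This gives wages = 3*policy_rate - 23.
inflation becomes 8*policy_rate - 74.
Solve 8*policy_rate - 74 = -2: policy_rate = (-2 + 74) / 8 = 9.

policy_rate = 9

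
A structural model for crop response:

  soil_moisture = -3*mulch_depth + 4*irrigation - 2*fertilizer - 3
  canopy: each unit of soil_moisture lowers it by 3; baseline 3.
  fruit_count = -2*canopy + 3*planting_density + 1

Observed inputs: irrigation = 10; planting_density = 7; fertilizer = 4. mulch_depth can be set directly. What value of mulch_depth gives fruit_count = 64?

Substituting into the soil_moisture equation gives soil_moisture = -3*mulch_depth + 29.
Substituting into the canopy equation gives canopy = 9*mulch_depth - 84.
This gives fruit_count = -18*mulch_depth + 190.
Solve -18*mulch_depth + 190 = 64: mulch_depth = (64 - 190) / -18 = 7.

mulch_depth = 7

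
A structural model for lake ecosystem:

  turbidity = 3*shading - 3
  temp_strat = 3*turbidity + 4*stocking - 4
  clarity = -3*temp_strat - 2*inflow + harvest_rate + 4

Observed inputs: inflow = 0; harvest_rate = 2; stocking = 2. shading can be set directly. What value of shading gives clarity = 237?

shading = -8

Substituting into the temp_strat equation gives temp_strat = 9*shading - 5.
Substituting into the clarity equation gives clarity = -27*shading + 21.
Solve -27*shading + 21 = 237: shading = (237 - 21) / -27 = -8.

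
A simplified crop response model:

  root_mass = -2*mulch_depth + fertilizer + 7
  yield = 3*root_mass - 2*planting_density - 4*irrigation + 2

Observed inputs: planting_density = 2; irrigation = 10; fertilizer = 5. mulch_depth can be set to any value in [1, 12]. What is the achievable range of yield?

Substituting into the root_mass equation gives root_mass = -2*mulch_depth + 12.
Substituting into the yield equation gives yield = -6*mulch_depth - 6.
Linear in mulch_depth, so extremes are at the endpoints: mulch_depth = 1 gives yield = -12; mulch_depth = 12 gives yield = -78.

-78 to -12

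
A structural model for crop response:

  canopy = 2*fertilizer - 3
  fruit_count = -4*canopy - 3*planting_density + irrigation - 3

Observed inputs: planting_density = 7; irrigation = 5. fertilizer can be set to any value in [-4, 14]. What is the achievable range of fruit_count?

-119 to 25

Substituting into the fruit_count equation gives fruit_count = -8*fertilizer - 7.
Linear in fertilizer, so extremes are at the endpoints: fertilizer = -4 gives fruit_count = 25; fertilizer = 14 gives fruit_count = -119.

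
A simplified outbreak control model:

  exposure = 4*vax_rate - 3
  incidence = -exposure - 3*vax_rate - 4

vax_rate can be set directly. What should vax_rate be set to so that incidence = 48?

Substituting into the incidence equation gives incidence = -7*vax_rate - 1.
Solve -7*vax_rate - 1 = 48: vax_rate = (48 + 1) / -7 = -7.

vax_rate = -7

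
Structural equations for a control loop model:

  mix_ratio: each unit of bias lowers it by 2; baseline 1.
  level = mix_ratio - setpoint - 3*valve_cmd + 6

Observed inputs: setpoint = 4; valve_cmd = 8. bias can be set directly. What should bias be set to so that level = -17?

Substituting into the level equation gives level = -2*bias - 21.
Solve -2*bias - 21 = -17: bias = (-17 + 21) / -2 = -2.

bias = -2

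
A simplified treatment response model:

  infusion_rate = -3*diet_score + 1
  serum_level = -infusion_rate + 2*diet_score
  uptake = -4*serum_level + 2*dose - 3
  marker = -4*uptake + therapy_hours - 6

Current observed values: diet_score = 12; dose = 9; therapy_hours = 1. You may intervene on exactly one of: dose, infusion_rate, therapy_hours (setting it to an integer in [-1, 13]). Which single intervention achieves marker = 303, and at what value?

Intervening on dose: marker = -8*dose + 951. Reaching 303 requires dose = 81, outside [-1, 13].
Intervening on infusion_rate: with other inputs at their observed values, marker = -16*infusion_rate + 319. Solving for 303 gives infusion_rate = 1, within [-1, 13].
Intervening on therapy_hours: marker = therapy_hours + 878. Reaching 303 requires therapy_hours = -575, outside [-1, 13].

set infusion_rate = 1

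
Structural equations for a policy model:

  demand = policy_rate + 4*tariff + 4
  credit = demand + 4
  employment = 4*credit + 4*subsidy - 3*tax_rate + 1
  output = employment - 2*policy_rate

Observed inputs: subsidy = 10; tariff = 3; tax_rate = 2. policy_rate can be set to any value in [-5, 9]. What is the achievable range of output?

105 to 133

Substituting into the demand equation gives demand = policy_rate + 16.
This gives credit = policy_rate + 20.
Substituting into the employment equation gives employment = 4*policy_rate + 115.
Substituting into the output equation gives output = 2*policy_rate + 115.
Linear in policy_rate, so extremes are at the endpoints: policy_rate = -5 gives output = 105; policy_rate = 9 gives output = 133.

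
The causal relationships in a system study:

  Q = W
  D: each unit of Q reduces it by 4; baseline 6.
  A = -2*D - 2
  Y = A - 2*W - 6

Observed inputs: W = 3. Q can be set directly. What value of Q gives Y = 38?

Intervening on Q fixes its value directly, overriding its dependence on W.
Substituting into the A equation gives A = 8*Q - 14.
Y becomes 8*Q - 26.
Solve 8*Q - 26 = 38: Q = (38 + 26) / 8 = 8.

Q = 8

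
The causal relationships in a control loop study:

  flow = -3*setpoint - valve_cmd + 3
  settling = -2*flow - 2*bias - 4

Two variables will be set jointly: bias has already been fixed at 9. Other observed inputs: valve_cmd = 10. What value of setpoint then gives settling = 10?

With bias held at 9:
Substituting into the flow equation gives flow = -3*setpoint - 7.
settling becomes 6*setpoint - 8.
Solve 6*setpoint - 8 = 10: setpoint = (10 + 8) / 6 = 3.

setpoint = 3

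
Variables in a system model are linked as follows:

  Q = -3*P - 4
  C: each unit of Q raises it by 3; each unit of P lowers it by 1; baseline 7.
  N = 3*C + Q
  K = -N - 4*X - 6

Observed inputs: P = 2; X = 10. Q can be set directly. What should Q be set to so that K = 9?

Q = -7

Intervening on Q fixes its value directly, overriding its dependence on P.
Substituting into the C equation gives C = 3*Q + 5.
Substituting into the N equation gives N = 10*Q + 15.
Substituting into the K equation gives K = -10*Q - 61.
Solve -10*Q - 61 = 9: Q = (9 + 61) / -10 = -7.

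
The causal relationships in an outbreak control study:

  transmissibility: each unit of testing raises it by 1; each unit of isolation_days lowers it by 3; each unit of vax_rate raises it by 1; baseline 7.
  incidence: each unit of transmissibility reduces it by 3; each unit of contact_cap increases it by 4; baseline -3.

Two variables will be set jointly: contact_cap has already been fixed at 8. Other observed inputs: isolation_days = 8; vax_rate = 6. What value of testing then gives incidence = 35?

testing = 9

With contact_cap held at 8:
Substituting into the transmissibility equation gives transmissibility = testing - 11.
Substituting into the incidence equation gives incidence = -3*testing + 62.
Solve -3*testing + 62 = 35: testing = (35 - 62) / -3 = 9.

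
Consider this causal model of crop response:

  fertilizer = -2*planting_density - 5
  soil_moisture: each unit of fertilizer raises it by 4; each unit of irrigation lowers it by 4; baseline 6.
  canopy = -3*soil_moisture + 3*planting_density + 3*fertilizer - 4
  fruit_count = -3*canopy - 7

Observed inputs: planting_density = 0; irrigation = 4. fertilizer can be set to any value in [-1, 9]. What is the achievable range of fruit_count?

Intervening on fertilizer fixes its value directly, overriding its dependence on planting_density.
Substituting into the soil_moisture equation gives soil_moisture = 4*fertilizer - 10.
Substituting into the canopy equation gives canopy = -9*fertilizer + 26.
So fruit_count = 27*fertilizer - 85.
Linear in fertilizer, so extremes are at the endpoints: fertilizer = -1 gives fruit_count = -112; fertilizer = 9 gives fruit_count = 158.

-112 to 158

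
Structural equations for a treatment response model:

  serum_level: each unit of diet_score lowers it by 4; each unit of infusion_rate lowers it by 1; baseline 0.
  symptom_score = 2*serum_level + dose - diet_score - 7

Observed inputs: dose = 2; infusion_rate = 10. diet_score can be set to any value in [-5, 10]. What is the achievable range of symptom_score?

-115 to 20

Substituting into the serum_level equation gives serum_level = -4*diet_score - 10.
Substituting into the symptom_score equation gives symptom_score = -9*diet_score - 25.
Linear in diet_score, so extremes are at the endpoints: diet_score = -5 gives symptom_score = 20; diet_score = 10 gives symptom_score = -115.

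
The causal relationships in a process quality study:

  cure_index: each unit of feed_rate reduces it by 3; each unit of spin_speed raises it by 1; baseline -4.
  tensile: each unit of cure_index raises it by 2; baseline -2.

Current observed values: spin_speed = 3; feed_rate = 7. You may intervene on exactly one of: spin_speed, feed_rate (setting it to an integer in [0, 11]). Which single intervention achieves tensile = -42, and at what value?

set spin_speed = 5

Intervening on spin_speed: with other inputs at their observed values, tensile = 2*spin_speed - 52. Solving for -42 gives spin_speed = 5, within [0, 11].
Intervening on feed_rate: tensile = -6*feed_rate - 4. Reaching -42 requires feed_rate = 19/3, not an integer.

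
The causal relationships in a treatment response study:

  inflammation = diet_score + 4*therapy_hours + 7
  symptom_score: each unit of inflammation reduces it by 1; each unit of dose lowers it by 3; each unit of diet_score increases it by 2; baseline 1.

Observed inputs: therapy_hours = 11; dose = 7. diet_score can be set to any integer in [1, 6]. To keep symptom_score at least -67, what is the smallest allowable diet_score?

diet_score = 4

Substituting into the inflammation equation gives inflammation = diet_score + 51.
So symptom_score = diet_score - 71.
Require diet_score - 71 ≥ -67, so diet_score ≥ 4.
The smallest integer in [1, 6] satisfying this is 4.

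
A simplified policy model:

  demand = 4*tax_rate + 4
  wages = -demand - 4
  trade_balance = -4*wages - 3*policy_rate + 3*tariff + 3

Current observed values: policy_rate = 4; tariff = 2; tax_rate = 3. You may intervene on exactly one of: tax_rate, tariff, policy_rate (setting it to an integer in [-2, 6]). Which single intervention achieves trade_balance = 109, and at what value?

set tax_rate = 5

Intervening on tax_rate: with other inputs at their observed values, trade_balance = 16*tax_rate + 29. Solving for 109 gives tax_rate = 5, within [-2, 6].
Intervening on tariff: trade_balance = 3*tariff + 71. Reaching 109 requires tariff = 38/3, not an integer.
Intervening on policy_rate: trade_balance = -3*policy_rate + 89. Reaching 109 requires policy_rate = -20/3, not an integer.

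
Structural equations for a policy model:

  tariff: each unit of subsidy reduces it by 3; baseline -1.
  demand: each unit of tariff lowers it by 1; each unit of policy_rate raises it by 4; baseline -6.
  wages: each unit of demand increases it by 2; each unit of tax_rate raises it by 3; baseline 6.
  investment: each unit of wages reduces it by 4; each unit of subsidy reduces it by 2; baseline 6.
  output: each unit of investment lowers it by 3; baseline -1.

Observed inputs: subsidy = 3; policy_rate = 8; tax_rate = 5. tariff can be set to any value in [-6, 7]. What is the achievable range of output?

Intervening on tariff fixes its value directly, overriding its dependence on subsidy.
Substituting into the demand equation gives demand = -tariff + 26.
Substituting into the wages equation gives wages = -2*tariff + 73.
Substituting into the investment equation gives investment = 8*tariff - 292.
Substituting into the output equation gives output = -24*tariff + 875.
Linear in tariff, so extremes are at the endpoints: tariff = -6 gives output = 1019; tariff = 7 gives output = 707.

707 to 1019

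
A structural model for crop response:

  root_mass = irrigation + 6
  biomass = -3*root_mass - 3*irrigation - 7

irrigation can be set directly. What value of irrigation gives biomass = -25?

Substituting into the biomass equation gives biomass = -6*irrigation - 25.
Solve -6*irrigation - 25 = -25: irrigation = (-25 + 25) / -6 = 0.

irrigation = 0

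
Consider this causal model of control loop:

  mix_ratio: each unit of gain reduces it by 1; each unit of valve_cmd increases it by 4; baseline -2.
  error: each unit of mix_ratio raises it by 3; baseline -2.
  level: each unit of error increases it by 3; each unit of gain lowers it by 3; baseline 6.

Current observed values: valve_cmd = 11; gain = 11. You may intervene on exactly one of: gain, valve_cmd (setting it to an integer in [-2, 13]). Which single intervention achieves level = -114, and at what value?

set valve_cmd = 1

Intervening on gain: level = -12*gain + 378. Reaching -114 requires gain = 41, outside [-2, 13].
Intervening on valve_cmd: with other inputs at their observed values, level = 36*valve_cmd - 150. Solving for -114 gives valve_cmd = 1, within [-2, 13].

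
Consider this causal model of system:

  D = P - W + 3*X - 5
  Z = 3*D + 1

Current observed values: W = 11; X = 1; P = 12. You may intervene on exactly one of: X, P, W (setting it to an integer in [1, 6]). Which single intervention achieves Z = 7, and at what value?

set X = 2

Intervening on X: with other inputs at their observed values, Z = 9*X - 11. Solving for 7 gives X = 2, within [1, 6].
Intervening on P: Z = 3*P - 38. Reaching 7 requires P = 15, outside [1, 6].
Intervening on W: Z = -3*W + 31. Reaching 7 requires W = 8, outside [1, 6].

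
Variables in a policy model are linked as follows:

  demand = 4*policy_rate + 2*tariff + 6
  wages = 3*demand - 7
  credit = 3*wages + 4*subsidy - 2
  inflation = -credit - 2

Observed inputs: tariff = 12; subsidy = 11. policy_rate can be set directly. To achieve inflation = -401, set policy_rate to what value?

Substituting into the demand equation gives demand = 4*policy_rate + 30.
wages becomes 12*policy_rate + 83.
Substituting into the credit equation gives credit = 36*policy_rate + 291.
Substituting into the inflation equation gives inflation = -36*policy_rate - 293.
Solve -36*policy_rate - 293 = -401: policy_rate = (-401 + 293) / -36 = 3.

policy_rate = 3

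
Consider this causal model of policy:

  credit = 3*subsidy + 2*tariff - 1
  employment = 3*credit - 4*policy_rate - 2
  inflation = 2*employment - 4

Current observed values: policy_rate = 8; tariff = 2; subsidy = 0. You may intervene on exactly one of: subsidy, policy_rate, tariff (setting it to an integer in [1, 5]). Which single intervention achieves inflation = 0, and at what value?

set subsidy = 3

Intervening on subsidy: with other inputs at their observed values, inflation = 18*subsidy - 54. Solving for 0 gives subsidy = 3, within [1, 5].
Intervening on policy_rate: inflation = -8*policy_rate + 10. Reaching 0 requires policy_rate = 5/4, not an integer.
Intervening on tariff: inflation = 12*tariff - 78. Reaching 0 requires tariff = 13/2, not an integer.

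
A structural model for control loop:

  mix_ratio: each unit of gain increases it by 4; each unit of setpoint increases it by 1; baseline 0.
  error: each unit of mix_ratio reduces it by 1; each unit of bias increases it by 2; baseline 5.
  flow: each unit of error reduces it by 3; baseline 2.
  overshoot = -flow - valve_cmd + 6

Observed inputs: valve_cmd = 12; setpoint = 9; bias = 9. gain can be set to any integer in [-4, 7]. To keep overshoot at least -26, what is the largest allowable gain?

Substituting into the mix_ratio equation gives mix_ratio = 4*gain + 9.
Substituting into the error equation gives error = -4*gain + 14.
Substituting into the flow equation gives flow = 12*gain - 40.
This gives overshoot = -12*gain + 34.
Require -12*gain + 34 ≥ -26, so gain ≤ 5.
The largest integer in [-4, 7] satisfying this is 5.

gain = 5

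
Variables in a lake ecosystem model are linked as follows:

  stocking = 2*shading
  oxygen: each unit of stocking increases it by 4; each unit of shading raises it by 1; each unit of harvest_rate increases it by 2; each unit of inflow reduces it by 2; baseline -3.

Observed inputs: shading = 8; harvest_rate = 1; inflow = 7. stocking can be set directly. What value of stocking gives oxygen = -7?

Intervening on stocking fixes its value directly, overriding its dependence on shading.
Substituting into the oxygen equation gives oxygen = 4*stocking - 7.
Solve 4*stocking - 7 = -7: stocking = (-7 + 7) / 4 = 0.

stocking = 0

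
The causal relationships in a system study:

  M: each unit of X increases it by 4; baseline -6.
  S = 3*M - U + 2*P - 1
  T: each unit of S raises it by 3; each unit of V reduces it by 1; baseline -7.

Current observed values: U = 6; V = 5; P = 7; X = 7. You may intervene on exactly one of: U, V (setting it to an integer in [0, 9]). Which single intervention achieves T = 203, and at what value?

set V = 9

Intervening on U: T = -3*U + 225. Reaching 203 requires U = 22/3, not an integer.
Intervening on V: with other inputs at their observed values, T = -V + 212. Solving for 203 gives V = 9, within [0, 9].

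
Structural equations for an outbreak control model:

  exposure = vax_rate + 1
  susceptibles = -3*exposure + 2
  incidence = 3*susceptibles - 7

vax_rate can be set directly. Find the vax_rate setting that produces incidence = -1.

vax_rate = -1

Substituting into the susceptibles equation gives susceptibles = -3*vax_rate - 1.
Substituting into the incidence equation gives incidence = -9*vax_rate - 10.
Solve -9*vax_rate - 10 = -1: vax_rate = (-1 + 10) / -9 = -1.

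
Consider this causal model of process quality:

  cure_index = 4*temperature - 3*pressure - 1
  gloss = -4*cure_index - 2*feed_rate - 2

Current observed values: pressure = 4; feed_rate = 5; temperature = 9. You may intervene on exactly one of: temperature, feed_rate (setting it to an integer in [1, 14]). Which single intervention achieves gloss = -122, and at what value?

set feed_rate = 14

Intervening on temperature: gloss = -16*temperature + 40. Reaching -122 requires temperature = 81/8, not an integer.
Intervening on feed_rate: with other inputs at their observed values, gloss = -2*feed_rate - 94. Solving for -122 gives feed_rate = 14, within [1, 14].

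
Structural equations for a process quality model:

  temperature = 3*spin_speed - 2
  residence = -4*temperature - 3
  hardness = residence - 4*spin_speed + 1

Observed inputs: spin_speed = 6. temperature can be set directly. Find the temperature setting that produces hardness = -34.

Intervening on temperature fixes its value directly, overriding its dependence on spin_speed.
Substituting into the hardness equation gives hardness = -4*temperature - 26.
Solve -4*temperature - 26 = -34: temperature = (-34 + 26) / -4 = 2.

temperature = 2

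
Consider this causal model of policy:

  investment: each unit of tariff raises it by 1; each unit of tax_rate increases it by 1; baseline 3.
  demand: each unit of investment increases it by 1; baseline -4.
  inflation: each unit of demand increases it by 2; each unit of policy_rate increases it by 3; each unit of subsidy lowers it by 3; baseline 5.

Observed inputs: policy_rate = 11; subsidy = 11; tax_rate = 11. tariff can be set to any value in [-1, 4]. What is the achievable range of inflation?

Substituting into the investment equation gives investment = tariff + 14.
Substituting into the demand equation gives demand = tariff + 10.
Substituting into the inflation equation gives inflation = 2*tariff + 25.
Linear in tariff, so extremes are at the endpoints: tariff = -1 gives inflation = 23; tariff = 4 gives inflation = 33.

23 to 33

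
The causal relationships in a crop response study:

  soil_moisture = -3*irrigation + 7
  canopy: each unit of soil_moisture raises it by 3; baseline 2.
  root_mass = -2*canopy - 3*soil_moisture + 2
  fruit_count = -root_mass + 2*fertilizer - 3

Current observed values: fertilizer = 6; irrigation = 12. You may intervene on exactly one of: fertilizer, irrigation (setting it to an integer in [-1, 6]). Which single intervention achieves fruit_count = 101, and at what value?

Intervening on fertilizer: fruit_count = 2*fertilizer - 262. Reaching 101 requires fertilizer = 363/2, not an integer.
Intervening on irrigation: with other inputs at their observed values, fruit_count = -27*irrigation + 74. Solving for 101 gives irrigation = -1, within [-1, 6].

set irrigation = -1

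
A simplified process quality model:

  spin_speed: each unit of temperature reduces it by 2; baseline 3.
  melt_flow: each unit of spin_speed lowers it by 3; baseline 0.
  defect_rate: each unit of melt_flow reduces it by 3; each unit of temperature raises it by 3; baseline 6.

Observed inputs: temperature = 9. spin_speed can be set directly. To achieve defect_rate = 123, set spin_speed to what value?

Intervening on spin_speed fixes its value directly, overriding its dependence on temperature.
Substituting into the defect_rate equation gives defect_rate = 9*spin_speed + 33.
Solve 9*spin_speed + 33 = 123: spin_speed = (123 - 33) / 9 = 10.

spin_speed = 10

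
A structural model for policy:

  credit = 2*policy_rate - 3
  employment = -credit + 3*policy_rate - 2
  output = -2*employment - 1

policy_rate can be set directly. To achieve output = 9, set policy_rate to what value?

Substituting into the employment equation gives employment = policy_rate + 1.
Substituting into the output equation gives output = -2*policy_rate - 3.
Solve -2*policy_rate - 3 = 9: policy_rate = (9 + 3) / -2 = -6.

policy_rate = -6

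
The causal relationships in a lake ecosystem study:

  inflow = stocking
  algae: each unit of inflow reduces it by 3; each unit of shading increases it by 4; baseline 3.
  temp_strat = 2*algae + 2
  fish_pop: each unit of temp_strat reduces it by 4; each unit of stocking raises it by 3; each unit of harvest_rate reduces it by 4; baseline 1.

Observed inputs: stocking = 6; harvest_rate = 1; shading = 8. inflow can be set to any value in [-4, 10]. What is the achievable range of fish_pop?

Intervening on inflow fixes its value directly, overriding its dependence on stocking.
Substituting into the algae equation gives algae = -3*inflow + 35.
Substituting into the temp_strat equation gives temp_strat = -6*inflow + 72.
Substituting into the fish_pop equation gives fish_pop = 24*inflow - 273.
Linear in inflow, so extremes are at the endpoints: inflow = -4 gives fish_pop = -369; inflow = 10 gives fish_pop = -33.

-369 to -33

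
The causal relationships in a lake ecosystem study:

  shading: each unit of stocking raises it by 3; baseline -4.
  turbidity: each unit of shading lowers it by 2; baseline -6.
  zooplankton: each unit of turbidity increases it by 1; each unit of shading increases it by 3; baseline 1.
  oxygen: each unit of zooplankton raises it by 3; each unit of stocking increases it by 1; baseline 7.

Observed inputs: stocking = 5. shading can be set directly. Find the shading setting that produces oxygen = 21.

Intervening on shading fixes its value directly, overriding its dependence on stocking.
Substituting into the zooplankton equation gives zooplankton = shading - 5.
Substituting into the oxygen equation gives oxygen = 3*shading - 3.
Solve 3*shading - 3 = 21: shading = (21 + 3) / 3 = 8.

shading = 8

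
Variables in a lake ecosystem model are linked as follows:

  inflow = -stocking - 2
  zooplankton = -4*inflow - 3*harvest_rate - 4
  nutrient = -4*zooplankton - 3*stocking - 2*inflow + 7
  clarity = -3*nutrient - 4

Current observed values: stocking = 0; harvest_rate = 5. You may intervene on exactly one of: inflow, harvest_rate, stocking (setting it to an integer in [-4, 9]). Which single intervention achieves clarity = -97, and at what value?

Intervening on inflow: clarity = -42*inflow - 253. Reaching -97 requires inflow = -26/7, not an integer.
Intervening on harvest_rate: with other inputs at their observed values, clarity = -36*harvest_rate + 11. Solving for -97 gives harvest_rate = 3, within [-4, 9].
Intervening on stocking: clarity = 51*stocking - 169. Reaching -97 requires stocking = 24/17, not an integer.

set harvest_rate = 3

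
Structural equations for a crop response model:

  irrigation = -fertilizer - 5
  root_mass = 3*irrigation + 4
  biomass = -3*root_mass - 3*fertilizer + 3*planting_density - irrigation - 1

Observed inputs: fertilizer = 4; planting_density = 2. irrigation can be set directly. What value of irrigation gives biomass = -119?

irrigation = 10

Intervening on irrigation fixes its value directly, overriding its dependence on fertilizer.
Substituting into the biomass equation gives biomass = -10*irrigation - 19.
Solve -10*irrigation - 19 = -119: irrigation = (-119 + 19) / -10 = 10.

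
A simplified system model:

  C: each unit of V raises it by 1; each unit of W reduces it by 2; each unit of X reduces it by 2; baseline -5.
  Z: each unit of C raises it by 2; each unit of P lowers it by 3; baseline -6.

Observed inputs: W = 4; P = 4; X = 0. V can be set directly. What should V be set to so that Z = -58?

Substituting into the C equation gives C = V - 13.
So Z = 2*V - 44.
Solve 2*V - 44 = -58: V = (-58 + 44) / 2 = -7.

V = -7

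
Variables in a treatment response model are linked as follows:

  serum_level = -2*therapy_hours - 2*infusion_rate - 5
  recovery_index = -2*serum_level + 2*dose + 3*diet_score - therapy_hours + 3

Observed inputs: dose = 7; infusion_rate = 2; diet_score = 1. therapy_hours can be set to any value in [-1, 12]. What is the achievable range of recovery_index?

35 to 74

Substituting into the serum_level equation gives serum_level = -2*therapy_hours - 9.
This gives recovery_index = 3*therapy_hours + 38.
Linear in therapy_hours, so extremes are at the endpoints: therapy_hours = -1 gives recovery_index = 35; therapy_hours = 12 gives recovery_index = 74.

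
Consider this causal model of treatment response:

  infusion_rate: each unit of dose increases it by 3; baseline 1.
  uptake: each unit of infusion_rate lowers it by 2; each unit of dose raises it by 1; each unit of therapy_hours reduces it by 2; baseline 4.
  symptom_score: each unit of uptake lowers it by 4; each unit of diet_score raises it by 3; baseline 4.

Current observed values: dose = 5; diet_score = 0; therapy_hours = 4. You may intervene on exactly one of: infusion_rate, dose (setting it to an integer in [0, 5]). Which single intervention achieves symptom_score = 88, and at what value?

Intervening on infusion_rate: symptom_score = 8*infusion_rate. Reaching 88 requires infusion_rate = 11, outside [0, 5].
Intervening on dose: with other inputs at their observed values, symptom_score = 20*dose + 28. Solving for 88 gives dose = 3, within [0, 5].

set dose = 3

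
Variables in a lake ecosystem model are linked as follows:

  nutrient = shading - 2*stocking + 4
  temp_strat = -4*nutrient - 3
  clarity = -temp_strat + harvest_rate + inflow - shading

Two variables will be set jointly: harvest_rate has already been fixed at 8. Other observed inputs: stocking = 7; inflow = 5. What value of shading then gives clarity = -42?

With harvest_rate held at 8:
Substituting into the nutrient equation gives nutrient = shading - 10.
temp_strat becomes -4*shading + 37.
clarity becomes 3*shading - 24.
Solve 3*shading - 24 = -42: shading = (-42 + 24) / 3 = -6.

shading = -6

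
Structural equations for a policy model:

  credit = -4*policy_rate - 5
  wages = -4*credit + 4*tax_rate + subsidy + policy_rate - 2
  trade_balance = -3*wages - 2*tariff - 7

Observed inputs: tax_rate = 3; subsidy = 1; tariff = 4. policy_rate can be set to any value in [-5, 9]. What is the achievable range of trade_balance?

Substituting into the wages equation gives wages = 17*policy_rate + 31.
Substituting into the trade_balance equation gives trade_balance = -51*policy_rate - 108.
Linear in policy_rate, so extremes are at the endpoints: policy_rate = -5 gives trade_balance = 147; policy_rate = 9 gives trade_balance = -567.

-567 to 147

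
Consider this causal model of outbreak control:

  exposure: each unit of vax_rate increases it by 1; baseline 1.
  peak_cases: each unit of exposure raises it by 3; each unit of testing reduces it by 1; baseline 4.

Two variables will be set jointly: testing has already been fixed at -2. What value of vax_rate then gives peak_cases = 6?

vax_rate = -1

With testing held at -2:
Substituting into the peak_cases equation gives peak_cases = 3*vax_rate + 9.
Solve 3*vax_rate + 9 = 6: vax_rate = (6 - 9) / 3 = -1.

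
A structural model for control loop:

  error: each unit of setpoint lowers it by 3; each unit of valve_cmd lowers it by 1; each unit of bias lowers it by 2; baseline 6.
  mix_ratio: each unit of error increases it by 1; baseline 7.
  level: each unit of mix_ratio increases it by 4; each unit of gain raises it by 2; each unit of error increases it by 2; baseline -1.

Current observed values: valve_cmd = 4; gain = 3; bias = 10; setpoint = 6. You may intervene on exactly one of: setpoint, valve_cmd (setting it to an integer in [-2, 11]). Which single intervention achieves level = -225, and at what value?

Intervening on setpoint: level = -18*setpoint - 75. Reaching -225 requires setpoint = 25/3, not an integer.
Intervening on valve_cmd: with other inputs at their observed values, level = -6*valve_cmd - 159. Solving for -225 gives valve_cmd = 11, within [-2, 11].

set valve_cmd = 11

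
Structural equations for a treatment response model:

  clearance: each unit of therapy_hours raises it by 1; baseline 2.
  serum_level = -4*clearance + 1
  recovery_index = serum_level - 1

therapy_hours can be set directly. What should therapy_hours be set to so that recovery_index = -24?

therapy_hours = 4

Substituting into the serum_level equation gives serum_level = -4*therapy_hours - 7.
Substituting into the recovery_index equation gives recovery_index = -4*therapy_hours - 8.
Solve -4*therapy_hours - 8 = -24: therapy_hours = (-24 + 8) / -4 = 4.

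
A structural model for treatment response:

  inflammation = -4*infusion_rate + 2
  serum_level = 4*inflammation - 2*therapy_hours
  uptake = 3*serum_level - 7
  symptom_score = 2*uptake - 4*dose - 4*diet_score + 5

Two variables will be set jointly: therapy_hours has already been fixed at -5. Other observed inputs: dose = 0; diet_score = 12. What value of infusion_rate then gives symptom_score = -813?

infusion_rate = 9

With therapy_hours held at -5:
Substituting into the serum_level equation gives serum_level = -16*infusion_rate + 18.
Substituting into the uptake equation gives uptake = -48*infusion_rate + 47.
This gives symptom_score = -96*infusion_rate + 51.
Solve -96*infusion_rate + 51 = -813: infusion_rate = (-813 - 51) / -96 = 9.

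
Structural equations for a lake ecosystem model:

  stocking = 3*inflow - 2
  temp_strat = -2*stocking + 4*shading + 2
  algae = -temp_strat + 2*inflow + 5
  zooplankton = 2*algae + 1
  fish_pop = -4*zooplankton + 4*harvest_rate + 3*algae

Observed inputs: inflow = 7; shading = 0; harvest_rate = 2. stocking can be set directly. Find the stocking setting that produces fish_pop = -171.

stocking = 9

Intervening on stocking fixes its value directly, overriding its dependence on inflow.
Substituting into the temp_strat equation gives temp_strat = -2*stocking + 2.
So algae = 2*stocking + 17.
This gives zooplankton = 4*stocking + 35.
Substituting into the fish_pop equation gives fish_pop = -10*stocking - 81.
Solve -10*stocking - 81 = -171: stocking = (-171 + 81) / -10 = 9.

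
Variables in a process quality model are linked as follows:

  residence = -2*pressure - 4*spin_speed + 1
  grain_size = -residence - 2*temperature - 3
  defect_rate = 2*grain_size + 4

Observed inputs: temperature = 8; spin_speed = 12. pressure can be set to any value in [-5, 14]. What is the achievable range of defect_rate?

Substituting into the residence equation gives residence = -2*pressure - 47.
Substituting into the grain_size equation gives grain_size = 2*pressure + 28.
Substituting into the defect_rate equation gives defect_rate = 4*pressure + 60.
Linear in pressure, so extremes are at the endpoints: pressure = -5 gives defect_rate = 40; pressure = 14 gives defect_rate = 116.

40 to 116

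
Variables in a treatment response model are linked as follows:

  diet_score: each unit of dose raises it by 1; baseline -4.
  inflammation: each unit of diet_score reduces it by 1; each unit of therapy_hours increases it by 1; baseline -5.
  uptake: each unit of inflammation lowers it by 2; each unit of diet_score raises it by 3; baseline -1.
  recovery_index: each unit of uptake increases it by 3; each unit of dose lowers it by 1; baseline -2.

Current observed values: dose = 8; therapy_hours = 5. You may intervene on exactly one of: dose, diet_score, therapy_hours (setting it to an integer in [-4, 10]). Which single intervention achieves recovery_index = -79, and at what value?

set dose = -1

Intervening on dose: with other inputs at their observed values, recovery_index = 14*dose - 65. Solving for -79 gives dose = -1, within [-4, 10].
Intervening on diet_score: recovery_index = 15*diet_score - 13. Reaching -79 requires diet_score = -22/5, not an integer.
Intervening on therapy_hours: recovery_index = -6*therapy_hours + 77. Reaching -79 requires therapy_hours = 26, outside [-4, 10].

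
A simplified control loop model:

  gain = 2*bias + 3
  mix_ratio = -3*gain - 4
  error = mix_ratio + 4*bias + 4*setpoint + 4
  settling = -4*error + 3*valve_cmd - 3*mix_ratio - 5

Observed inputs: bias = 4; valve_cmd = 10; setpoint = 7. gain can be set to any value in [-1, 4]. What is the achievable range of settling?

-160 to -55

Intervening on gain fixes its value directly, overriding its dependence on bias.
Substituting into the error equation gives error = -3*gain + 44.
So settling = 21*gain - 139.
Linear in gain, so extremes are at the endpoints: gain = -1 gives settling = -160; gain = 4 gives settling = -55.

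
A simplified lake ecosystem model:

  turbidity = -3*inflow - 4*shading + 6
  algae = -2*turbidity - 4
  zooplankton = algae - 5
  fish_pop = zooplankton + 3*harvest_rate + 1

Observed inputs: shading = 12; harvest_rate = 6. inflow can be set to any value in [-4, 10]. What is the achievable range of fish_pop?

70 to 154

Substituting into the turbidity equation gives turbidity = -3*inflow - 42.
This gives algae = 6*inflow + 80.
So zooplankton = 6*inflow + 75.
So fish_pop = 6*inflow + 94.
Linear in inflow, so extremes are at the endpoints: inflow = -4 gives fish_pop = 70; inflow = 10 gives fish_pop = 154.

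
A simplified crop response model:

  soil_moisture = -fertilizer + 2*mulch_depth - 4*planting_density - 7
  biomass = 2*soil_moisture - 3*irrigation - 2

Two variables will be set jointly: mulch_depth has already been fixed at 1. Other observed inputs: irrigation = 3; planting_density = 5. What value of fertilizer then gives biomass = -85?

fertilizer = 12

With mulch_depth held at 1:
Substituting into the soil_moisture equation gives soil_moisture = -fertilizer - 25.
Substituting into the biomass equation gives biomass = -2*fertilizer - 61.
Solve -2*fertilizer - 61 = -85: fertilizer = (-85 + 61) / -2 = 12.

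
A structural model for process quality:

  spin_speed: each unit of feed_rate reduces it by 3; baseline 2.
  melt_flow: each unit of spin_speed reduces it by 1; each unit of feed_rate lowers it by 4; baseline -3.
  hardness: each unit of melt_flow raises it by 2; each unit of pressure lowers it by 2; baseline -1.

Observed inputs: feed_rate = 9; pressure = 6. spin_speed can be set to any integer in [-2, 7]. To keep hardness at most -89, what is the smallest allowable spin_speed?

Intervening on spin_speed fixes its value directly, overriding its dependence on feed_rate.
Substituting into the melt_flow equation gives melt_flow = -spin_speed - 39.
So hardness = -2*spin_speed - 91.
Require -2*spin_speed - 91 ≤ -89, so spin_speed ≥ -1.
The smallest integer in [-2, 7] satisfying this is -1.

spin_speed = -1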